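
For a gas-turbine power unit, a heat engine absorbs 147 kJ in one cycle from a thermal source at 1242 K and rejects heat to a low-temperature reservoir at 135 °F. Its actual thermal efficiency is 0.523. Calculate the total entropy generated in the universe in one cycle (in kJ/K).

ΔS_univ ≈ 0.0939 kJ/K

T_C = 135 °F → (135 − 32) × 5/9 = 57.22 °C = 330.37 K.
W = η·Q_H = 0.523 × 147 = 76.88 kJ, so Q_C = Q_H − W = 70.12 kJ.
Reservoir entropy changes: ΔS_H = −Q_H/T_H = −147/1242.00 = -0.1184 kJ/K and ΔS_C = +Q_C/T_C = 70.12/330.37 = 0.2122 kJ/K.
ΔS_univ = −Q_H/T_H + Q_C/T_C = 0.0939 kJ/K (> 0, since η = 0.523 < η_Carnot = 0.734).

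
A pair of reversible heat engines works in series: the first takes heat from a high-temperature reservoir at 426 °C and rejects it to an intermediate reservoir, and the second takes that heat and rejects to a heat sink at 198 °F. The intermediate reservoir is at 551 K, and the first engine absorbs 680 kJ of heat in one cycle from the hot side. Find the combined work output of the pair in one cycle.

T_H = 426 °C → 426 + 273.15 = 699.15 K.
T_C = 198 °F → (198 − 32) × 5/9 = 92.22 °C = 365.37 K.
Two reversible stages in series are equivalent to a single Carnot engine between T_H and T_C, so η_total = 1 − T_C/T_H = 1 − 365.37/699.15 = 0.4774.
W_total = η_total · Q_H = 0.4774 × 680 = 324.6 kJ.

W_total ≈ 324.6 kJ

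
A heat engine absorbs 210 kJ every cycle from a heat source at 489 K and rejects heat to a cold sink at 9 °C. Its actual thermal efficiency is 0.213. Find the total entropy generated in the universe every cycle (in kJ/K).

T_C = 9 °C → 9 + 273.15 = 282.15 K.
W = η·Q_H = 0.213 × 210 = 44.73 kJ, so Q_C = Q_H − W = 165.3 kJ.
The hot reservoir loses entropy Q_H/T_H = 210/489.00 = 0.4294 kJ/K; the cold reservoir gains Q_C/T_C = 165.3/282.15 = 0.5858 kJ/K.
ΔS_univ = −Q_H/T_H + Q_C/T_C = 0.1563 kJ/K (> 0, since η = 0.213 < η_Carnot = 0.423).

ΔS_univ ≈ 0.1563 kJ/K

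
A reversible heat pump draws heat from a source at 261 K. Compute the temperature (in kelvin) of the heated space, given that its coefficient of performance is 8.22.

T_H ≈ 297 K

COP_HP = T_H/(T_H − T_C) ⇒ T_H = T_C·COP_HP/(COP_HP − 1) = 261.00 × 8.22/(8.22 − 1) = 297 K.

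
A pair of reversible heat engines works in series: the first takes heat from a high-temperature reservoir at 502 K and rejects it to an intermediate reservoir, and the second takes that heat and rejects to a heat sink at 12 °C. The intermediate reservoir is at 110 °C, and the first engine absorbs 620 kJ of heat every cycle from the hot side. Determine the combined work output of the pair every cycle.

T_C = 12 °C → 12 + 273.15 = 285.15 K.
Two reversible stages in series are equivalent to a single Carnot engine between T_H and T_C, so η_total = 1 − T_C/T_H = 1 − 285.15/502.00 = 0.4320.
W_total = η_total · Q_H = 0.4320 × 620 = 268 kJ.

W_total ≈ 268 kJ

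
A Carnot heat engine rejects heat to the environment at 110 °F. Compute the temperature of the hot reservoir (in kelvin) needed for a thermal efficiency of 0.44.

T_C = 110 °F → (110 − 32) × 5/9 = 43.33 °C = 316.48 K.
From η = 1 − T_C/T_H, solving for T_H gives T_H = T_C/(1 − η) = 316.48/(1 − 0.44) = 565 K.

T_H ≈ 565 K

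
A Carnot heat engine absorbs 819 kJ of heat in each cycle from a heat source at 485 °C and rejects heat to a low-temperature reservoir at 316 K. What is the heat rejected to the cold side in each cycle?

Q_C ≈ 341.4 kJ

T_H = 485 °C → 485 + 273.15 = 758.15 K.
For a reversible engine, η = 1 − T_C/T_H = 1 − 316.00/758.15 = 0.5832.
For a reversible cycle Q_C/Q_H = T_C/T_H, so Q_C = 819 × 316.00/758.15 = 341.4 kJ.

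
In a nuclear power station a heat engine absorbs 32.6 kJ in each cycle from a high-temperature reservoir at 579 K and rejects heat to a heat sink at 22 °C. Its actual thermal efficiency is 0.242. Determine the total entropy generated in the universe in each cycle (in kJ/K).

ΔS_univ ≈ 0.0274 kJ/K

T_C = 22 °C → 22 + 273.15 = 295.15 K.
W = η·Q_H = 0.242 × 32.6 = 7.889 kJ, so Q_C = Q_H − W = 24.71 kJ.
Entropy balance on the reservoirs: −Q_H/T_H = -0.05630 kJ/K, +Q_C/T_C = 0.08372 kJ/K.
ΔS_univ = −Q_H/T_H + Q_C/T_C = 0.0274 kJ/K (> 0, since η = 0.242 < η_Carnot = 0.490).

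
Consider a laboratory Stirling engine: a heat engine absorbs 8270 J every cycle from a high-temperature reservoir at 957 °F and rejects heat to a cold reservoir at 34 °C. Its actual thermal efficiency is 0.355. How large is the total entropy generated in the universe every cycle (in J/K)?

T_H = 957 °F → (957 − 32) × 5/9 = 513.89 °C = 787.04 K.
T_C = 34 °C → 34 + 273.15 = 307.15 K.
W = η·Q_H = 0.355 × 8270 = 2936 J, so Q_C = Q_H − W = 5334 J.
Reservoir entropy changes: ΔS_H = −Q_H/T_H = −8270/787.04 = -10.51 J/K and ΔS_C = +Q_C/T_C = 5334/307.15 = 17.37 J/K.
ΔS_univ = −Q_H/T_H + Q_C/T_C = 6.86 J/K (> 0, since η = 0.355 < η_Carnot = 0.610).

ΔS_univ ≈ 6.86 J/K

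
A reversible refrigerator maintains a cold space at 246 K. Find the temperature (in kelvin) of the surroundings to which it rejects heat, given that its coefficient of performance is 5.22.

T_H ≈ 293 K

COP_R = T_C/(T_H − T_C) ⇒ T_H = T_C·(1 + 1/COP_R) = 246.00 × (1 + 1/5.22) = 293 K.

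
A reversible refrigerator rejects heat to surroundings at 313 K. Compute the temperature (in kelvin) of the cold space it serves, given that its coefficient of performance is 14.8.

COP_R = T_C/(T_H − T_C) ⇒ T_C = T_H·COP_R/(1 + COP_R) = 313.00 × 14.8/(1 + 14.8) = 293 K.

T_C ≈ 293 K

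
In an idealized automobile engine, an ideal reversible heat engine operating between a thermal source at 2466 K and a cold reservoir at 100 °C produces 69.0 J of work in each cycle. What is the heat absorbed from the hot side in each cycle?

Q_H ≈ 81.3 J

T_C = 100 °C → 100 + 273.15 = 373.15 K.
The Carnot efficiency is η = 1 − T_C/T_H = 1 − 373.15/2466.00 = 0.8487.
Q_H = W/η = 69.0/0.8487 = 81.3 J.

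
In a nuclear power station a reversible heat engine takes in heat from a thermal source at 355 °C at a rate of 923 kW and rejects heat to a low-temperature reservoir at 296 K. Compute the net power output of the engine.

T_H = 355 °C → 355 + 273.15 = 628.15 K.
The Carnot efficiency is η = 1 − T_C/T_H = 1 − 296.00/628.15 = 0.5288.
W = η·Q_H = 0.5288 × 923 = 488 kW.

Ẇ ≈ 488 kW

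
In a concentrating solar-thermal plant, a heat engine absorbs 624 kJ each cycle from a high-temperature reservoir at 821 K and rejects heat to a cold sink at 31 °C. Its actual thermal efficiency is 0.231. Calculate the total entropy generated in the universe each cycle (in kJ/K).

T_C = 31 °C → 31 + 273.15 = 304.15 K.
W = η·Q_H = 0.231 × 624 = 144.1 kJ, so Q_C = Q_H − W = 479.9 kJ.
Entropy balance on the reservoirs: −Q_H/T_H = -0.7600 kJ/K, +Q_C/T_C = 1.578 kJ/K.
ΔS_univ = −Q_H/T_H + Q_C/T_C = 0.818 kJ/K (> 0, since η = 0.231 < η_Carnot = 0.630).

ΔS_univ ≈ 0.818 kJ/K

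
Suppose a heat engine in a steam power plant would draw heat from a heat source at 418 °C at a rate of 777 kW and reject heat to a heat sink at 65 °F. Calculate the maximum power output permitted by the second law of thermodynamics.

T_H = 418 °C → 418 + 273.15 = 691.15 K.
T_C = 65 °F → (65 − 32) × 5/9 = 18.33 °C = 291.48 K.
No engine can exceed the Carnot limit: η_max = 1 − T_C/T_H = 1 − 291.48/691.15 = 0.5783.
W_max = η_max · Q_H = 0.5783 × 777 = 449.3 kW.

Ẇ_max ≈ 449.3 kW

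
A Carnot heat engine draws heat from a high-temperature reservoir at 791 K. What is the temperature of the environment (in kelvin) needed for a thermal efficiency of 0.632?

T_C ≈ 291.1 K

From η = 1 − T_C/T_H, T_C = T_H·(1 − η) = 791.00 × (1 − 0.632) = 291.1 K.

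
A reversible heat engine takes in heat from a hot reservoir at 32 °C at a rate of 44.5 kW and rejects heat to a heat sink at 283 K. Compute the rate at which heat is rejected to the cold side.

Q̇_C ≈ 41.27 kW

T_H = 32 °C → 32 + 273.15 = 305.15 K.
The Carnot efficiency is η = 1 − T_C/T_H = 1 − 283.00/305.15 = 0.0726.
For a reversible cycle Q_C/Q_H = T_C/T_H, so Q_C = 44.5 × 283.00/305.15 = 41.27 kW.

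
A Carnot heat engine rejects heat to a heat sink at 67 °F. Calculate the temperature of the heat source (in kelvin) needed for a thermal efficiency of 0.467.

T_H ≈ 549 K

T_C = 67 °F → (67 − 32) × 5/9 = 19.44 °C = 292.59 K.
From η = 1 − T_C/T_H, solving for T_H gives T_H = T_C/(1 − η) = 292.59/(1 − 0.467) = 549 K.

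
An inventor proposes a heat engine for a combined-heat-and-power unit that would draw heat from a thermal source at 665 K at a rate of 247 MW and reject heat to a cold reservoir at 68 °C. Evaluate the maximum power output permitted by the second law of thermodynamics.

Ẇ_max ≈ 120 MW

T_C = 68 °C → 68 + 273.15 = 341.15 K.
By the Carnot theorem, η_max = 1 − T_C/T_H = 1 − 341.15/665.00 = 0.4870.
W_max = η_max · Q_H = 0.4870 × 247 = 120 MW.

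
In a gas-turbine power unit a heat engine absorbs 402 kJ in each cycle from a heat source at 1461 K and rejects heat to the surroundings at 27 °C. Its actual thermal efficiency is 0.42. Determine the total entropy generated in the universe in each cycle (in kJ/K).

ΔS_univ ≈ 0.502 kJ/K

T_C = 27 °C → 27 + 273.15 = 300.15 K.
W = η·Q_H = 0.42 × 402 = 168.8 kJ, so Q_C = Q_H − W = 233.2 kJ.
Reservoir entropy changes: ΔS_H = −Q_H/T_H = −402/1461.00 = -0.2752 kJ/K and ΔS_C = +Q_C/T_C = 233.2/300.15 = 0.7768 kJ/K.
ΔS_univ = −Q_H/T_H + Q_C/T_C = 0.502 kJ/K (> 0, since η = 0.42 < η_Carnot = 0.795).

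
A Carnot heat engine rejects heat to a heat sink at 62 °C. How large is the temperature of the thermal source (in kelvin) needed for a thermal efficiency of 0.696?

T_H ≈ 1100 K

T_C = 62 °C → 62 + 273.15 = 335.15 K.
From η = 1 − T_C/T_H, solving for T_H gives T_H = T_C/(1 − η) = 335.15/(1 − 0.696) = 1100 K.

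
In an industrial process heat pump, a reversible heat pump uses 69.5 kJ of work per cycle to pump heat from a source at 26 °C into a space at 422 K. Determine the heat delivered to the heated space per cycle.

T_C = 26 °C → 26 + 273.15 = 299.15 K.
For a reversible heat pump, COP_HP = T_H/(T_H − T_C) = 422.00/122.85 = 3.4351.
Q_H = COP_HP · W = 3.4351 × 69.5 = 239 kJ.

Q_H ≈ 239 kJ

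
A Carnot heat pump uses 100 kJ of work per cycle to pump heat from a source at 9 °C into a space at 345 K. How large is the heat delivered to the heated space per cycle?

Q_H ≈ 549 kJ

T_C = 9 °C → 9 + 273.15 = 282.15 K.
COP_HP = T_H/(T_H − T_C) = 345.00/62.85 = 5.4893.
Q_H = COP_HP · W = 5.4893 × 100 = 549 kJ.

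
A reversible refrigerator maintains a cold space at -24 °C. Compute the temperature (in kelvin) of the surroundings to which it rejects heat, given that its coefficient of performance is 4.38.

T_H ≈ 306 K

T_C = -24 °C → -24 + 273.15 = 249.15 K.
COP_R = T_C/(T_H − T_C) ⇒ T_H = T_C·(1 + 1/COP_R) = 249.15 × (1 + 1/4.38) = 306 K.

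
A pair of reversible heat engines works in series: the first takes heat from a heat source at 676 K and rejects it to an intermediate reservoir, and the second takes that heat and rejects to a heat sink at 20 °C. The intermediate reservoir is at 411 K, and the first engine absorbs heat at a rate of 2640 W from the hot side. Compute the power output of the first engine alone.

Ẇ₁ ≈ 1030 W

T_C = 20 °C → 20 + 273.15 = 293.15 K.
First-stage efficiency η₁ = 1 − T_m/T_H = 1 − 411.00/676.00 = 0.3920.
W₁ = η₁·Q_H = 0.3920 × 2640 = 1030 W.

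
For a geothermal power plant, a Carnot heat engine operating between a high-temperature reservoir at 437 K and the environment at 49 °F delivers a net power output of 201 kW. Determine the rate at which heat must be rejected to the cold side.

Q̇_C ≈ 367.9 kW

T_C = 49 °F → (49 − 32) × 5/9 = 9.44 °C = 282.59 K.
For a reversible engine, η = 1 − T_C/T_H = 1 − 282.59/437.00 = 0.3533.
Since Q_C/Q_H = T_C/T_H and Q_H = W/η, Q_C = W·T_C/(T_H − T_C) = 201 × 282.59/154.41 = 367.9 kW.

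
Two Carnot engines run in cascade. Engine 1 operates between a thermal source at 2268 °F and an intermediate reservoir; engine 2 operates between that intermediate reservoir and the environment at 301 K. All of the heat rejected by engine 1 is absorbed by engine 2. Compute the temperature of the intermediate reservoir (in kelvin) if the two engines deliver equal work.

T_m ≈ 908.2 K

T_H = 2268 °F → (2268 − 32) × 5/9 = 1242.22 °C = 1515.37 K.
For reversible stages Q_m = Q_H·(T_m/T_H). Setting W₁ = Q_H(1 − T_m/T_H) equal to W₂ = Q_m(1 − T_C/T_m) = Q_H·(T_m − T_C)/T_H gives T_H − T_m = T_m − T_C, so T_m = (T_H + T_C)/2 = (1515.37 + 301.00)/2 = 908.2 K.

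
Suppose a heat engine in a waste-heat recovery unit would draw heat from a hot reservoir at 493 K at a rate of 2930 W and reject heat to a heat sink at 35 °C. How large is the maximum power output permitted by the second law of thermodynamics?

Ẇ_max ≈ 1100 W

T_C = 35 °C → 35 + 273.15 = 308.15 K.
No engine can exceed the Carnot limit: η_max = 1 − T_C/T_H = 1 − 308.15/493.00 = 0.3749.
W_max = η_max · Q_H = 0.3749 × 2930 = 1100 W.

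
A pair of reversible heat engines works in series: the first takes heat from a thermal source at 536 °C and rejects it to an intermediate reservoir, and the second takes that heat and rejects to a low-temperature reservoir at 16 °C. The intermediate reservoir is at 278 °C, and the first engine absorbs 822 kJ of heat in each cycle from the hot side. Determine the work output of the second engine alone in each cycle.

T_H = 536 °C → 536 + 273.15 = 809.15 K.
T_C = 16 °C → 16 + 273.15 = 289.15 K.
T_m = 278 °C → 278 + 273.15 = 551.15 K.
Heat entering the second stage: Q_m = Q_H·(T_m/T_H) = 822 × 551.15/809.15 = 559.9 kJ.
Second-stage efficiency η₂ = 1 − T_C/T_m = 1 − 289.15/551.15 = 0.4754, so W₂ = η₂·Q_m = 266.2 kJ.

W₂ ≈ 266.2 kJ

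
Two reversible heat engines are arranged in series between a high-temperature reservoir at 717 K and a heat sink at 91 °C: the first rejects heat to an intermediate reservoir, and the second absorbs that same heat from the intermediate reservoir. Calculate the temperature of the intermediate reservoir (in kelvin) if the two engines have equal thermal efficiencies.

T_C = 91 °C → 91 + 273.15 = 364.15 K.
Equal efficiencies require 1 − T_m/T_H = 1 − T_C/T_m, i.e. T_m/T_H = T_C/T_m, so T_m = √(T_H·T_C) = √(717.00 × 364.15) = 511 K.

T_m ≈ 511 K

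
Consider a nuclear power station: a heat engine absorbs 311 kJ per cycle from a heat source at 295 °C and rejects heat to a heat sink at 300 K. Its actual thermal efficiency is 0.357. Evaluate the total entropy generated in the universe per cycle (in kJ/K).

T_H = 295 °C → 295 + 273.15 = 568.15 K.
W = η·Q_H = 0.357 × 311 = 111.0 kJ, so Q_C = Q_H − W = 200.0 kJ.
The hot reservoir loses entropy Q_H/T_H = 311/568.15 = 0.5474 kJ/K; the cold reservoir gains Q_C/T_C = 200.0/300.00 = 0.6666 kJ/K.
ΔS_univ = −Q_H/T_H + Q_C/T_C = 0.119 kJ/K (> 0, since η = 0.357 < η_Carnot = 0.472).

ΔS_univ ≈ 0.119 kJ/K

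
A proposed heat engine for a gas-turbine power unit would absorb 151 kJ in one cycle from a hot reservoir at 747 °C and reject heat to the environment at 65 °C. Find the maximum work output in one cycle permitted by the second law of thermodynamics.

T_H = 747 °C → 747 + 273.15 = 1020.15 K.
T_C = 65 °C → 65 + 273.15 = 338.15 K.
The upper bound on efficiency is η_max = 1 − T_C/T_H = 1 − 338.15/1020.15 = 0.6685.
W_max = η_max · Q_H = 0.6685 × 151 = 101 kJ.

W_max ≈ 101 kJ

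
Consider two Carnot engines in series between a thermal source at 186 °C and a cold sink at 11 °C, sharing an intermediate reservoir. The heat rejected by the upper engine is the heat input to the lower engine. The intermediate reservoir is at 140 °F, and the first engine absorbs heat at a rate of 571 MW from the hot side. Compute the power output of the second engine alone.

T_H = 186 °C → 186 + 273.15 = 459.15 K.
T_C = 11 °C → 11 + 273.15 = 284.15 K.
T_m = 140 °F → (140 − 32) × 5/9 = 60.00 °C = 333.15 K.
Heat entering the second stage: Q_m = Q_H·(T_m/T_H) = 571 × 333.15/459.15 = 414 MW.
Second-stage efficiency η₂ = 1 − T_C/T_m = 1 − 284.15/333.15 = 0.1471, so W₂ = η₂·Q_m = 60.9 MW.

Ẇ₂ ≈ 60.9 MW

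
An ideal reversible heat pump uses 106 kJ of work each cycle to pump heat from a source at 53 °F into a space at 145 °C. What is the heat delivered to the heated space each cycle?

Q_H ≈ 332 kJ

T_H = 145 °C → 145 + 273.15 = 418.15 K.
T_C = 53 °F → (53 − 32) × 5/9 = 11.67 °C = 284.82 K.
For a reversible heat pump, COP_HP = T_H/(T_H − T_C) = 418.15/133.33 = 3.1361.
Q_H = COP_HP · W = 3.1361 × 106 = 332 kJ.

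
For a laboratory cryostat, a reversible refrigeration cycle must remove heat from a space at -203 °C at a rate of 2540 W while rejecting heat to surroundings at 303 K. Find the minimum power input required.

Ẇ_in ≈ 8430 W

T_C = -203 °C → -203 + 273.15 = 70.15 K.
Carnot COP: COP_R = T_C/(T_H − T_C) = 70.15/232.85 = 0.3013.
W = Q_C/COP_R = 2540/0.3013 = 8430 W.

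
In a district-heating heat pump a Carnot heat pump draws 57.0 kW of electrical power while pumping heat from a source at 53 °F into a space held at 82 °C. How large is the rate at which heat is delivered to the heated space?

Q̇_H ≈ 288 kW

T_H = 82 °C → 82 + 273.15 = 355.15 K.
T_C = 53 °F → (53 − 32) × 5/9 = 11.67 °C = 284.82 K.
Reversible heating COP: COP_HP = T_H/(T_H − T_C) = 355.15/70.33 = 5.0495.
Q_H = COP_HP · W = 5.0495 × 57.0 = 288 kW.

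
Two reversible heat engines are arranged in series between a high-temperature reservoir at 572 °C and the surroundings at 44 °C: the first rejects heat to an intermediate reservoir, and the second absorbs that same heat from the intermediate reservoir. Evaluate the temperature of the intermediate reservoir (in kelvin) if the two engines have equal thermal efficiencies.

T_m ≈ 518 K

T_H = 572 °C → 572 + 273.15 = 845.15 K.
T_C = 44 °C → 44 + 273.15 = 317.15 K.
Equal efficiencies require 1 − T_m/T_H = 1 − T_C/T_m, i.e. T_m/T_H = T_C/T_m, so T_m = √(T_H·T_C) = √(845.15 × 317.15) = 518 K.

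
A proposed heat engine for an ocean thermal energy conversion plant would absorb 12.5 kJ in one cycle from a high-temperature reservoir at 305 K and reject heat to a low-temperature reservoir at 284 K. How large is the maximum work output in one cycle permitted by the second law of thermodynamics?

W_max ≈ 0.861 kJ

The upper bound on efficiency is η_max = 1 − T_C/T_H = 1 − 284.00/305.00 = 0.0689.
W_max = η_max · Q_H = 0.0689 × 12.5 = 0.861 kJ.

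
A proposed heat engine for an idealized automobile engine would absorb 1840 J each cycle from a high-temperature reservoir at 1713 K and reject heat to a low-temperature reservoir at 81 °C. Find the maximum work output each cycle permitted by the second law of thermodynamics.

T_C = 81 °C → 81 + 273.15 = 354.15 K.
The upper bound on efficiency is η_max = 1 − T_C/T_H = 1 − 354.15/1713.00 = 0.7933.
W_max = η_max · Q_H = 0.7933 × 1840 = 1460 J.

W_max ≈ 1460 J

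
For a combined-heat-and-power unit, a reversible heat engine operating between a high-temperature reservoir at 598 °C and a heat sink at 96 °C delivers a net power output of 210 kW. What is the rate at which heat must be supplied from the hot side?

Q̇_H ≈ 364 kW

T_H = 598 °C → 598 + 273.15 = 871.15 K.
T_C = 96 °C → 96 + 273.15 = 369.15 K.
For a reversible engine, η = 1 − T_C/T_H = 1 − 369.15/871.15 = 0.5762.
Q_H = W/η = 210/0.5762 = 364 kW.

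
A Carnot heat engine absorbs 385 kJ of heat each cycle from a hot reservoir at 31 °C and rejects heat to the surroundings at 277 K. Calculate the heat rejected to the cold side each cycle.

Q_C ≈ 351 kJ

T_H = 31 °C → 31 + 273.15 = 304.15 K.
Carnot efficiency: η = 1 − T_C/T_H = 1 − 277.00/304.15 = 0.0893.
For a reversible cycle Q_C/Q_H = T_C/T_H, so Q_C = 385 × 277.00/304.15 = 351 kJ.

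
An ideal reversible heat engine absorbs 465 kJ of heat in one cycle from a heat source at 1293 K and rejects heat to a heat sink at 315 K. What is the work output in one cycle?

Since the cycle is reversible, η = 1 − T_C/T_H = 1 − 315.00/1293.00 = 0.7564.
W = η·Q_H = 0.7564 × 465 = 351.7 kJ.

W ≈ 351.7 kJ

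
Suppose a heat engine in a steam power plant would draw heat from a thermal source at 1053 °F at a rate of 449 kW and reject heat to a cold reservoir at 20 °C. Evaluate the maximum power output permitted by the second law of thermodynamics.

Ẇ_max ≈ 292 kW

T_H = 1053 °F → (1053 − 32) × 5/9 = 567.22 °C = 840.37 K.
T_C = 20 °C → 20 + 273.15 = 293.15 K.
No engine can exceed the Carnot limit: η_max = 1 − T_C/T_H = 1 − 293.15/840.37 = 0.6512.
W_max = η_max · Q_H = 0.6512 × 449 = 292 kW.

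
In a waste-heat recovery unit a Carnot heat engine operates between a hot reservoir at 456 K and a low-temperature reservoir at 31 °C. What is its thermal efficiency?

T_C = 31 °C → 31 + 273.15 = 304.15 K.
Since the cycle is reversible, η = 1 − T_C/T_H = 1 − 304.15/456.00 = 0.333.

η ≈ 0.333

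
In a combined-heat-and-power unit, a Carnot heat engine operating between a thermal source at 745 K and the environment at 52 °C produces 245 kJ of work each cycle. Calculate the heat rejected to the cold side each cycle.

T_C = 52 °C → 52 + 273.15 = 325.15 K.
η_rev = 1 − T_C/T_H = 1 − 325.15/745.00 = 0.5636.
Since Q_C/Q_H = T_C/T_H and Q_H = W/η, Q_C = W·T_C/(T_H − T_C) = 245 × 325.15/419.85 = 190 kJ.

Q_C ≈ 190 kJ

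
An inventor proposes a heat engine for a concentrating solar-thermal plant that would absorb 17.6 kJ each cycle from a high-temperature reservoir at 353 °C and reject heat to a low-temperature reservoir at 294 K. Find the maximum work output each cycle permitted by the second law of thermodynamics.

W_max ≈ 9.336 kJ

T_H = 353 °C → 353 + 273.15 = 626.15 K.
No engine can exceed the Carnot limit: η_max = 1 − T_C/T_H = 1 − 294.00/626.15 = 0.5305.
W_max = η_max · Q_H = 0.5305 × 17.6 = 9.336 kJ.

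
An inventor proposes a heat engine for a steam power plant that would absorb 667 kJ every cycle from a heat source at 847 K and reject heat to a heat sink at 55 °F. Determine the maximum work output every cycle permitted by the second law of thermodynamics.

T_C = 55 °F → (55 − 32) × 5/9 = 12.78 °C = 285.93 K.
No engine can exceed the Carnot limit: η_max = 1 − T_C/T_H = 1 − 285.93/847.00 = 0.6624.
W_max = η_max · Q_H = 0.6624 × 667 = 442 kJ.

W_max ≈ 442 kJ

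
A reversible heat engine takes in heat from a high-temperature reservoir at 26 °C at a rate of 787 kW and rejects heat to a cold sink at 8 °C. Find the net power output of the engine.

Ẇ ≈ 47.4 kW

T_H = 26 °C → 26 + 273.15 = 299.15 K.
T_C = 8 °C → 8 + 273.15 = 281.15 K.
η_rev = 1 − T_C/T_H = 1 − 281.15/299.15 = 0.0602.
W = η·Q_H = 0.0602 × 787 = 47.4 kW.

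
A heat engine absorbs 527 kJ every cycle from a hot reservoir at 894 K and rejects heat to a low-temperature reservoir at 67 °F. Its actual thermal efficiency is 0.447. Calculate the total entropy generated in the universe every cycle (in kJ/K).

T_C = 67 °F → (67 − 32) × 5/9 = 19.44 °C = 292.59 K.
W = η·Q_H = 0.447 × 527 = 235.6 kJ, so Q_C = Q_H − W = 291.4 kJ.
Reservoir entropy changes: ΔS_H = −Q_H/T_H = −527/894.00 = -0.5895 kJ/K and ΔS_C = +Q_C/T_C = 291.4/292.59 = 0.9960 kJ/K.
ΔS_univ = −Q_H/T_H + Q_C/T_C = 0.407 kJ/K (> 0, since η = 0.447 < η_Carnot = 0.673).

ΔS_univ ≈ 0.407 kJ/K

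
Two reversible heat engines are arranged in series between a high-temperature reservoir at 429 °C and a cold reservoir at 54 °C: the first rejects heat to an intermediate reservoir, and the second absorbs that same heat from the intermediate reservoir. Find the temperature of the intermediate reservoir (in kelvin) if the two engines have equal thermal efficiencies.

T_H = 429 °C → 429 + 273.15 = 702.15 K.
T_C = 54 °C → 54 + 273.15 = 327.15 K.
Equal efficiencies require 1 − T_m/T_H = 1 − T_C/T_m, i.e. T_m/T_H = T_C/T_m, so T_m = √(T_H·T_C) = √(702.15 × 327.15) = 479 K.

T_m ≈ 479 K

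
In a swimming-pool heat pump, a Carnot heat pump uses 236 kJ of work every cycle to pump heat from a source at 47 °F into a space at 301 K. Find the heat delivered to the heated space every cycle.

T_C = 47 °F → (47 − 32) × 5/9 = 8.33 °C = 281.48 K.
COP_HP = T_H/(T_H − T_C) = 301.00/19.52 = 15.4227.
Q_H = COP_HP · W = 15.4227 × 236 = 3640 kJ.

Q_H ≈ 3640 kJ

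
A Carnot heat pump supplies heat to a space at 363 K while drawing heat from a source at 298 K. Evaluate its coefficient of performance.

COP_HP ≈ 5.58

The Carnot heat-pump COP is COP_HP = T_H/(T_H − T_C) = 363.00/(363.00 − 298.00) = 5.58.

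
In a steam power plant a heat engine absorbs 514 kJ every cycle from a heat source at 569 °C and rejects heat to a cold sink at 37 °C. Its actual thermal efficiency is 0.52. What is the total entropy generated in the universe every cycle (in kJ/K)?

T_H = 569 °C → 569 + 273.15 = 842.15 K.
T_C = 37 °C → 37 + 273.15 = 310.15 K.
W = η·Q_H = 0.52 × 514 = 267.3 kJ, so Q_C = Q_H − W = 246.7 kJ.
Entropy balance on the reservoirs: −Q_H/T_H = -0.6103 kJ/K, +Q_C/T_C = 0.7955 kJ/K.
ΔS_univ = −Q_H/T_H + Q_C/T_C = 0.1851 kJ/K (> 0, since η = 0.52 < η_Carnot = 0.632).

ΔS_univ ≈ 0.1851 kJ/K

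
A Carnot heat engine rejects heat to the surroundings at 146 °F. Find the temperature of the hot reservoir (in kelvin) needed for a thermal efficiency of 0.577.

T_H ≈ 795 K

T_C = 146 °F → (146 − 32) × 5/9 = 63.33 °C = 336.48 K.
From η = 1 − T_C/T_H, solving for T_H gives T_H = T_C/(1 − η) = 336.48/(1 − 0.577) = 795 K.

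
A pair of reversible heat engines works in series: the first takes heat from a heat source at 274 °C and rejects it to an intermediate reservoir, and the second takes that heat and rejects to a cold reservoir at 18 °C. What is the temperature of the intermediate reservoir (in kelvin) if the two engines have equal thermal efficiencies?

T_m ≈ 399.1 K

T_H = 274 °C → 274 + 273.15 = 547.15 K.
T_C = 18 °C → 18 + 273.15 = 291.15 K.
Equal efficiencies require 1 − T_m/T_H = 1 − T_C/T_m, i.e. T_m/T_H = T_C/T_m, so T_m = √(T_H·T_C) = √(547.15 × 291.15) = 399.1 K.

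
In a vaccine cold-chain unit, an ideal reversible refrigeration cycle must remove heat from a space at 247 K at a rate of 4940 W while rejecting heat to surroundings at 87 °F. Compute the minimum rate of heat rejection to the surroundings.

Q̇_H ≈ 6074 W

T_H = 87 °F → (87 − 32) × 5/9 = 30.56 °C = 303.71 K.
For a reversible cycle Q_H/Q_C = T_H/T_C, so Q_H = Q_C·T_H/T_C = 4940 × 303.71/247.00 = 6074 W.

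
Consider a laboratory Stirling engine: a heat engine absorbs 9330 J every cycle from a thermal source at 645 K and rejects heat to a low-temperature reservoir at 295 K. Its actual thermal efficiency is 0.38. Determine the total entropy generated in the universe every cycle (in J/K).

ΔS_univ ≈ 5.14 J/K

W = η·Q_H = 0.38 × 9330 = 3545 J, so Q_C = Q_H − W = 5785 J.
Entropy balance on the reservoirs: −Q_H/T_H = -14.47 J/K, +Q_C/T_C = 19.61 J/K.
ΔS_univ = −Q_H/T_H + Q_C/T_C = 5.14 J/K (> 0, since η = 0.38 < η_Carnot = 0.543).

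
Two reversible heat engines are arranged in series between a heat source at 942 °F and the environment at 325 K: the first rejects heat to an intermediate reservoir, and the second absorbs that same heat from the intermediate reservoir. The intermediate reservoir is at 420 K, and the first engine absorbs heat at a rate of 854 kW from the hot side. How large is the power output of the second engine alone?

T_H = 942 °F → (942 − 32) × 5/9 = 505.56 °C = 778.71 K.
Heat entering the second stage: Q_m = Q_H·(T_m/T_H) = 854 × 420.00/778.71 = 461 kW.
Second-stage efficiency η₂ = 1 − T_C/T_m = 1 − 325.00/420.00 = 0.2262, so W₂ = η₂·Q_m = 104 kW.

Ẇ₂ ≈ 104 kW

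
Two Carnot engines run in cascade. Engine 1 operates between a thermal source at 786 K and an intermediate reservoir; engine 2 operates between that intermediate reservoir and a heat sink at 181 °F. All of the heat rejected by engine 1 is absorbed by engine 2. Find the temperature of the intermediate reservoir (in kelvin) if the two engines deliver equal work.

T_m ≈ 571 K

T_C = 181 °F → (181 − 32) × 5/9 = 82.78 °C = 355.93 K.
For reversible stages Q_m = Q_H·(T_m/T_H). Setting W₁ = Q_H(1 − T_m/T_H) equal to W₂ = Q_m(1 − T_C/T_m) = Q_H·(T_m − T_C)/T_H gives T_H − T_m = T_m − T_C, so T_m = (T_H + T_C)/2 = (786.00 + 355.93)/2 = 571 K.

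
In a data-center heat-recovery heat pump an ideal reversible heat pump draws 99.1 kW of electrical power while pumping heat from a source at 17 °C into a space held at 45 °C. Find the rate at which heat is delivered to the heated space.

Q̇_H ≈ 1126 kW

T_H = 45 °C → 45 + 273.15 = 318.15 K.
T_C = 17 °C → 17 + 273.15 = 290.15 K.
For a reversible heat pump, COP_HP = T_H/(T_H − T_C) = 318.15/28.00 = 11.3625.
Q_H = COP_HP · W = 11.3625 × 99.1 = 1126 kW.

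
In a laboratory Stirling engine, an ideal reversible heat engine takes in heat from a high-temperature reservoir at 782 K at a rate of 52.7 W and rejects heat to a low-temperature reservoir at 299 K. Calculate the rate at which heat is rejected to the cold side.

Since the cycle is reversible, η = 1 − T_C/T_H = 1 − 299.00/782.00 = 0.6176.
For a reversible cycle Q_C/Q_H = T_C/T_H, so Q_C = 52.7 × 299.00/782.00 = 20.1 W.

Q̇_C ≈ 20.1 W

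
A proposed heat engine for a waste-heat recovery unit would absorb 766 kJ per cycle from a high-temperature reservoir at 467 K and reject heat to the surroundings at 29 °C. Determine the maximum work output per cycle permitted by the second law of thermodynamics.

T_C = 29 °C → 29 + 273.15 = 302.15 K.
The upper bound on efficiency is η_max = 1 − T_C/T_H = 1 − 302.15/467.00 = 0.3530.
W_max = η_max · Q_H = 0.3530 × 766 = 270 kJ.

W_max ≈ 270 kJ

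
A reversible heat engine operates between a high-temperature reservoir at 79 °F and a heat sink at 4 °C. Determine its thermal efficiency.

η ≈ 0.0739

T_H = 79 °F → (79 − 32) × 5/9 = 26.11 °C = 299.26 K.
T_C = 4 °C → 4 + 273.15 = 277.15 K.
For a reversible engine, η = 1 − T_C/T_H = 1 − 277.15/299.26 = 0.0739.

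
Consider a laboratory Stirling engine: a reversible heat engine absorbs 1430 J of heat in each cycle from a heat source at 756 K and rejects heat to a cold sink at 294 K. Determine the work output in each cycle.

W ≈ 874 J

For a reversible engine, η = 1 − T_C/T_H = 1 − 294.00/756.00 = 0.6111.
W = η·Q_H = 0.6111 × 1430 = 874 J.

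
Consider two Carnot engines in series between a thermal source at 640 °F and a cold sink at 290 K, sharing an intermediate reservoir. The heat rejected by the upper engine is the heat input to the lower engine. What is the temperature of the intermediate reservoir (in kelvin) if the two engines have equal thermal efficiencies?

T_m ≈ 421 K

T_H = 640 °F → (640 − 32) × 5/9 = 337.78 °C = 610.93 K.
Equal efficiencies require 1 − T_m/T_H = 1 − T_C/T_m, i.e. T_m/T_H = T_C/T_m, so T_m = √(T_H·T_C) = √(610.93 × 290.00) = 421 K.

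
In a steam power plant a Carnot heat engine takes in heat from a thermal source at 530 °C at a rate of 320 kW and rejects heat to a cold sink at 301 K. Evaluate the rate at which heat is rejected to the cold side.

Q̇_C ≈ 120 kW

T_H = 530 °C → 530 + 273.15 = 803.15 K.
The Carnot efficiency is η = 1 − T_C/T_H = 1 − 301.00/803.15 = 0.6252.
For a reversible cycle Q_C/Q_H = T_C/T_H, so Q_C = 320 × 301.00/803.15 = 120 kW.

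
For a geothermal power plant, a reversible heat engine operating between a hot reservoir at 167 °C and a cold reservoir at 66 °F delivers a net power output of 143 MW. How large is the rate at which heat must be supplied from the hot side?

Q̇_H ≈ 425 MW

T_H = 167 °C → 167 + 273.15 = 440.15 K.
T_C = 66 °F → (66 − 32) × 5/9 = 18.89 °C = 292.04 K.
Carnot efficiency: η = 1 − T_C/T_H = 1 − 292.04/440.15 = 0.3365.
Q_H = W/η = 143/0.3365 = 425 MW.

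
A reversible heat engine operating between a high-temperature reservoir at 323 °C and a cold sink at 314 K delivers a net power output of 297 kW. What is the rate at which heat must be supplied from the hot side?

T_H = 323 °C → 323 + 273.15 = 596.15 K.
Carnot efficiency: η = 1 − T_C/T_H = 1 − 314.00/596.15 = 0.4733.
Q_H = W/η = 297/0.4733 = 628 kW.

Q̇_H ≈ 628 kW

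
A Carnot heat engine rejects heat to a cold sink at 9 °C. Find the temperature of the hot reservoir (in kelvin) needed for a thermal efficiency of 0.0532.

T_H ≈ 298.0 K

T_C = 9 °C → 9 + 273.15 = 282.15 K.
From η = 1 − T_C/T_H, solving for T_H gives T_H = T_C/(1 − η) = 282.15/(1 − 0.0532) = 298.0 K.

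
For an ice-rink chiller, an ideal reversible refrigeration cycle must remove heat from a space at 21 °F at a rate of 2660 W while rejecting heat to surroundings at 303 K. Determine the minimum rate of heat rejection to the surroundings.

T_C = 21 °F → (21 − 32) × 5/9 = -6.11 °C = 267.04 K.
For a reversible cycle Q_H/Q_C = T_H/T_C, so Q_H = Q_C·T_H/T_C = 2660 × 303.00/267.04 = 3020 W.

Q̇_H ≈ 3020 W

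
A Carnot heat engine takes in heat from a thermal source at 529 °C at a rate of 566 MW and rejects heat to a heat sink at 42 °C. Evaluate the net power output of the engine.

T_H = 529 °C → 529 + 273.15 = 802.15 K.
T_C = 42 °C → 42 + 273.15 = 315.15 K.
The Carnot efficiency is η = 1 − T_C/T_H = 1 − 315.15/802.15 = 0.6071.
W = η·Q_H = 0.6071 × 566 = 344 MW.

Ẇ ≈ 344 MW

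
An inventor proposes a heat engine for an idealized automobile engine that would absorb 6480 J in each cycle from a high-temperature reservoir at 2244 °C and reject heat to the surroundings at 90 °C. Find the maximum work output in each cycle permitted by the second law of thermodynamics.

W_max ≈ 5550 J

T_H = 2244 °C → 2244 + 273.15 = 2517.15 K.
T_C = 90 °C → 90 + 273.15 = 363.15 K.
By the Carnot theorem, η_max = 1 − T_C/T_H = 1 − 363.15/2517.15 = 0.8557.
W_max = η_max · Q_H = 0.8557 × 6480 = 5550 J.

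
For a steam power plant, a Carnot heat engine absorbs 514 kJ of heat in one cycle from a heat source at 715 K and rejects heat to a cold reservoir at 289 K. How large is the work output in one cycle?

Since the cycle is reversible, η = 1 − T_C/T_H = 1 − 289.00/715.00 = 0.5958.
W = η·Q_H = 0.5958 × 514 = 306 kJ.

W ≈ 306 kJ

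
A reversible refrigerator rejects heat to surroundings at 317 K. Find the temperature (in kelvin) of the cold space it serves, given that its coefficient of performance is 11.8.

T_C ≈ 292.2 K

COP_R = T_C/(T_H − T_C) ⇒ T_C = T_H·COP_R/(1 + COP_R) = 317.00 × 11.8/(1 + 11.8) = 292.2 K.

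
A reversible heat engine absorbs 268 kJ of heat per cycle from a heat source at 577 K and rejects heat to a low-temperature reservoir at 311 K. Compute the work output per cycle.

Carnot efficiency: η = 1 − T_C/T_H = 1 − 311.00/577.00 = 0.4610.
W = η·Q_H = 0.4610 × 268 = 124 kJ.

W ≈ 124 kJ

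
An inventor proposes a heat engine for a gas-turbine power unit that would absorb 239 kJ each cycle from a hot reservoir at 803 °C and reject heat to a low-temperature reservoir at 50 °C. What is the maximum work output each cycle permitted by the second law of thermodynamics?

W_max ≈ 167 kJ

T_H = 803 °C → 803 + 273.15 = 1076.15 K.
T_C = 50 °C → 50 + 273.15 = 323.15 K.
By the Carnot theorem, η_max = 1 − T_C/T_H = 1 − 323.15/1076.15 = 0.6997.
W_max = η_max · Q_H = 0.6997 × 239 = 167 kJ.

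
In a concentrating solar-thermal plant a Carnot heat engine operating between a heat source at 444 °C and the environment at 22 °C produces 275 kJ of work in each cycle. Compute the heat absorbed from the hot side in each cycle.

T_H = 444 °C → 444 + 273.15 = 717.15 K.
T_C = 22 °C → 22 + 273.15 = 295.15 K.
Carnot efficiency: η = 1 − T_C/T_H = 1 − 295.15/717.15 = 0.5884.
Q_H = W/η = 275/0.5884 = 467 kJ.

Q_H ≈ 467 kJ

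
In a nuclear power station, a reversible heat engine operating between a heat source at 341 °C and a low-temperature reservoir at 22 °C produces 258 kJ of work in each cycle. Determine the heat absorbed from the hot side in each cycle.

T_H = 341 °C → 341 + 273.15 = 614.15 K.
T_C = 22 °C → 22 + 273.15 = 295.15 K.
Carnot efficiency: η = 1 − T_C/T_H = 1 − 295.15/614.15 = 0.5194.
Q_H = W/η = 258/0.5194 = 497 kJ.

Q_H ≈ 497 kJ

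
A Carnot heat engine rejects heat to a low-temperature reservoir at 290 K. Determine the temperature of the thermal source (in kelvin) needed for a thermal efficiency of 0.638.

T_H ≈ 801 K

From η = 1 − T_C/T_H, solving for T_H gives T_H = T_C/(1 − η) = 290.00/(1 − 0.638) = 801 K.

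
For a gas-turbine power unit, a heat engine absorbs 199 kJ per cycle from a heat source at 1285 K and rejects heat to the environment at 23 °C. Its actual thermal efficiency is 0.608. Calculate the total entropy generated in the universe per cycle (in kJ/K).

T_C = 23 °C → 23 + 273.15 = 296.15 K.
W = η·Q_H = 0.608 × 199 = 121.0 kJ, so Q_C = Q_H − W = 78.01 kJ.
The hot reservoir loses entropy Q_H/T_H = 199/1285.00 = 0.1549 kJ/K; the cold reservoir gains Q_C/T_C = 78.01/296.15 = 0.2634 kJ/K.
ΔS_univ = −Q_H/T_H + Q_C/T_C = 0.109 kJ/K (> 0, since η = 0.608 < η_Carnot = 0.770).

ΔS_univ ≈ 0.109 kJ/K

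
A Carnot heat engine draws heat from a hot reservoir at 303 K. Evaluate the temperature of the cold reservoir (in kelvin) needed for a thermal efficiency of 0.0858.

T_C ≈ 277 K

From η = 1 − T_C/T_H, T_C = T_H·(1 − η) = 303.00 × (1 − 0.0858) = 277 K.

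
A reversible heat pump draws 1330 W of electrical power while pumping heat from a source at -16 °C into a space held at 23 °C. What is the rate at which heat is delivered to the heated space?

T_H = 23 °C → 23 + 273.15 = 296.15 K.
T_C = -16 °C → -16 + 273.15 = 257.15 K.
Reversible heating COP: COP_HP = T_H/(T_H − T_C) = 296.15/39.00 = 7.5936.
Q_H = COP_HP · W = 7.5936 × 1330 = 10100 W.

Q̇_H ≈ 10100 W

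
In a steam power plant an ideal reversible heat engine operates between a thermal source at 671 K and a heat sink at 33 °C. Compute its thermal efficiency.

T_C = 33 °C → 33 + 273.15 = 306.15 K.
Since the cycle is reversible, η = 1 − T_C/T_H = 1 − 306.15/671.00 = 0.544.

η ≈ 0.544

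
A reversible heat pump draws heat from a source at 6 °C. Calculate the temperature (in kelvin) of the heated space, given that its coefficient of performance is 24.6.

T_H ≈ 291.0 K

T_C = 6 °C → 6 + 273.15 = 279.15 K.
COP_HP = T_H/(T_H − T_C) ⇒ T_H = T_C·COP_HP/(COP_HP − 1) = 279.15 × 24.6/(24.6 − 1) = 291.0 K.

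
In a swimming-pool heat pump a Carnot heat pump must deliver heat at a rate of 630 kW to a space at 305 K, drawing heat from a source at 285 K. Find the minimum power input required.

Ẇ_in ≈ 41.3 kW

Reversible heating COP: COP_HP = T_H/(T_H − T_C) = 305.00/20.00 = 15.2500.
W = Q_H/COP_HP = 630/15.2500 = 41.3 kW.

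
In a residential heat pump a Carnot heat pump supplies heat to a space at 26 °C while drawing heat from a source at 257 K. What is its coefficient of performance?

T_H = 26 °C → 26 + 273.15 = 299.15 K.
Reversible heating COP: COP_HP = T_H/(T_H − T_C) = 299.15/(299.15 − 257.00) = 7.10.

COP_HP ≈ 7.10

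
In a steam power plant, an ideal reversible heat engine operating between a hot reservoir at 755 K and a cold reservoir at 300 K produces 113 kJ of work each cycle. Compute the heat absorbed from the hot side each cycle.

Q_H ≈ 188 kJ

Since the cycle is reversible, η = 1 − T_C/T_H = 1 − 300.00/755.00 = 0.6026.
Q_H = W/η = 113/0.6026 = 188 kJ.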